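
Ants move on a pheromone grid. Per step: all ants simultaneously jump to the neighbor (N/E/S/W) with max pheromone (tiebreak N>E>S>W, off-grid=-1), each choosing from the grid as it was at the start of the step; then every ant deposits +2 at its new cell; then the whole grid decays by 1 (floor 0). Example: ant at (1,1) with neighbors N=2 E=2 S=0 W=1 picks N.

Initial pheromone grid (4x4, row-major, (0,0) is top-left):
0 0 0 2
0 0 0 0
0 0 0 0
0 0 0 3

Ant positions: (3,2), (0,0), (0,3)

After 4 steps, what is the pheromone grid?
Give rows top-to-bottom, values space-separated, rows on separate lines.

After step 1: ants at (3,3),(0,1),(1,3)
  0 1 0 1
  0 0 0 1
  0 0 0 0
  0 0 0 4
After step 2: ants at (2,3),(0,2),(0,3)
  0 0 1 2
  0 0 0 0
  0 0 0 1
  0 0 0 3
After step 3: ants at (3,3),(0,3),(0,2)
  0 0 2 3
  0 0 0 0
  0 0 0 0
  0 0 0 4
After step 4: ants at (2,3),(0,2),(0,3)
  0 0 3 4
  0 0 0 0
  0 0 0 1
  0 0 0 3

0 0 3 4
0 0 0 0
0 0 0 1
0 0 0 3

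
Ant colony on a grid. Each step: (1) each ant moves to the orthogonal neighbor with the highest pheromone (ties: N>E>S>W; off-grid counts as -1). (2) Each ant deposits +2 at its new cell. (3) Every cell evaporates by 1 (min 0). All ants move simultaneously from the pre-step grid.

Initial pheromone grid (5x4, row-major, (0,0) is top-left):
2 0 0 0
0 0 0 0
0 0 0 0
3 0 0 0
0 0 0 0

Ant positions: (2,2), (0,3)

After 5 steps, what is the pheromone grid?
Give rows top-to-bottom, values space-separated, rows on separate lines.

After step 1: ants at (1,2),(1,3)
  1 0 0 0
  0 0 1 1
  0 0 0 0
  2 0 0 0
  0 0 0 0
After step 2: ants at (1,3),(1,2)
  0 0 0 0
  0 0 2 2
  0 0 0 0
  1 0 0 0
  0 0 0 0
After step 3: ants at (1,2),(1,3)
  0 0 0 0
  0 0 3 3
  0 0 0 0
  0 0 0 0
  0 0 0 0
After step 4: ants at (1,3),(1,2)
  0 0 0 0
  0 0 4 4
  0 0 0 0
  0 0 0 0
  0 0 0 0
After step 5: ants at (1,2),(1,3)
  0 0 0 0
  0 0 5 5
  0 0 0 0
  0 0 0 0
  0 0 0 0

0 0 0 0
0 0 5 5
0 0 0 0
0 0 0 0
0 0 0 0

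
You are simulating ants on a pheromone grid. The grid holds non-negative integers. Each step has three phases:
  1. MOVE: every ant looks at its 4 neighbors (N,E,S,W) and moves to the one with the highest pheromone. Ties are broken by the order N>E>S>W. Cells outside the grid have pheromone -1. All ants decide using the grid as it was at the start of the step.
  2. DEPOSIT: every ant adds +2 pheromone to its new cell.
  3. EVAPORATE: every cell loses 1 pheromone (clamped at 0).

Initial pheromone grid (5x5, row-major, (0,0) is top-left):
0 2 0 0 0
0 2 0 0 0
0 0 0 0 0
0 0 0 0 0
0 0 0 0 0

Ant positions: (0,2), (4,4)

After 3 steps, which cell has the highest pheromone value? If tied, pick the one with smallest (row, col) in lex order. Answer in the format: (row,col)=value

Answer: (0,1)=3

Derivation:
Step 1: ant0:(0,2)->W->(0,1) | ant1:(4,4)->N->(3,4)
  grid max=3 at (0,1)
Step 2: ant0:(0,1)->S->(1,1) | ant1:(3,4)->N->(2,4)
  grid max=2 at (0,1)
Step 3: ant0:(1,1)->N->(0,1) | ant1:(2,4)->N->(1,4)
  grid max=3 at (0,1)
Final grid:
  0 3 0 0 0
  0 1 0 0 1
  0 0 0 0 0
  0 0 0 0 0
  0 0 0 0 0
Max pheromone 3 at (0,1)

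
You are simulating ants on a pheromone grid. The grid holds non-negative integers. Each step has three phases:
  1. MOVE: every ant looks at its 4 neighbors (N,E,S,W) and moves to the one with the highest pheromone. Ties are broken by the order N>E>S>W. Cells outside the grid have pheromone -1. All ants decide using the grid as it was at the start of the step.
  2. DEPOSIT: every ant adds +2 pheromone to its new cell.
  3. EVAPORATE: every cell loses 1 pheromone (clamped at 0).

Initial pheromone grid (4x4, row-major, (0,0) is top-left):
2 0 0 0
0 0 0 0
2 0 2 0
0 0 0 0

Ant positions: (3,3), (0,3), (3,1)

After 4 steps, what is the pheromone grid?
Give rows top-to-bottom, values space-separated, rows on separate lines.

After step 1: ants at (2,3),(1,3),(2,1)
  1 0 0 0
  0 0 0 1
  1 1 1 1
  0 0 0 0
After step 2: ants at (1,3),(2,3),(2,2)
  0 0 0 0
  0 0 0 2
  0 0 2 2
  0 0 0 0
After step 3: ants at (2,3),(1,3),(2,3)
  0 0 0 0
  0 0 0 3
  0 0 1 5
  0 0 0 0
After step 4: ants at (1,3),(2,3),(1,3)
  0 0 0 0
  0 0 0 6
  0 0 0 6
  0 0 0 0

0 0 0 0
0 0 0 6
0 0 0 6
0 0 0 0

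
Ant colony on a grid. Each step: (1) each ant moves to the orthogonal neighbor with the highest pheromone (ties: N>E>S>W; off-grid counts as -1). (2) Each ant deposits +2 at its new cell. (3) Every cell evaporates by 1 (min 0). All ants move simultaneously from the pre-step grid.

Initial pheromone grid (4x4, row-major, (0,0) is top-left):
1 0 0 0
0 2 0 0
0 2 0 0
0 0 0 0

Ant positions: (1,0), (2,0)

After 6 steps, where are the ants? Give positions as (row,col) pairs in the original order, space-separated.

Step 1: ant0:(1,0)->E->(1,1) | ant1:(2,0)->E->(2,1)
  grid max=3 at (1,1)
Step 2: ant0:(1,1)->S->(2,1) | ant1:(2,1)->N->(1,1)
  grid max=4 at (1,1)
Step 3: ant0:(2,1)->N->(1,1) | ant1:(1,1)->S->(2,1)
  grid max=5 at (1,1)
Step 4: ant0:(1,1)->S->(2,1) | ant1:(2,1)->N->(1,1)
  grid max=6 at (1,1)
Step 5: ant0:(2,1)->N->(1,1) | ant1:(1,1)->S->(2,1)
  grid max=7 at (1,1)
Step 6: ant0:(1,1)->S->(2,1) | ant1:(2,1)->N->(1,1)
  grid max=8 at (1,1)

(2,1) (1,1)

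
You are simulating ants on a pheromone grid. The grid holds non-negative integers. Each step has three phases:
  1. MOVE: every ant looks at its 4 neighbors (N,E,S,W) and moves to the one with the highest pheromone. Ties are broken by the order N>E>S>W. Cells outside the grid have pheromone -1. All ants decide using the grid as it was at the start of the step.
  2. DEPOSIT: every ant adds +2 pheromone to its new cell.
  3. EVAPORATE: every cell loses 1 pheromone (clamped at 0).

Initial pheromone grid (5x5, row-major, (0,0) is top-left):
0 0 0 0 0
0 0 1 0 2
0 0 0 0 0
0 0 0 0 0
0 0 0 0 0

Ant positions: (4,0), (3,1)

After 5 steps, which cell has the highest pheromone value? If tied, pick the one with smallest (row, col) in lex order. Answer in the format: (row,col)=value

Step 1: ant0:(4,0)->N->(3,0) | ant1:(3,1)->N->(2,1)
  grid max=1 at (1,4)
Step 2: ant0:(3,0)->N->(2,0) | ant1:(2,1)->N->(1,1)
  grid max=1 at (1,1)
Step 3: ant0:(2,0)->N->(1,0) | ant1:(1,1)->N->(0,1)
  grid max=1 at (0,1)
Step 4: ant0:(1,0)->N->(0,0) | ant1:(0,1)->E->(0,2)
  grid max=1 at (0,0)
Step 5: ant0:(0,0)->E->(0,1) | ant1:(0,2)->E->(0,3)
  grid max=1 at (0,1)
Final grid:
  0 1 0 1 0
  0 0 0 0 0
  0 0 0 0 0
  0 0 0 0 0
  0 0 0 0 0
Max pheromone 1 at (0,1)

Answer: (0,1)=1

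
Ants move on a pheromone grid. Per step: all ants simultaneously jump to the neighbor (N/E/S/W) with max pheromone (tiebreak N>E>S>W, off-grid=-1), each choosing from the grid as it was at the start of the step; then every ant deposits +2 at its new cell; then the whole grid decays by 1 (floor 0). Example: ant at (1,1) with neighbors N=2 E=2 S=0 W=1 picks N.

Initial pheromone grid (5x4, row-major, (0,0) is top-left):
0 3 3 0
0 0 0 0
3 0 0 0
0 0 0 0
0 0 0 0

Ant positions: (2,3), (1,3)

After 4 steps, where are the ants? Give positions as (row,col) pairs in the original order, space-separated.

Step 1: ant0:(2,3)->N->(1,3) | ant1:(1,3)->N->(0,3)
  grid max=2 at (0,1)
Step 2: ant0:(1,3)->N->(0,3) | ant1:(0,3)->W->(0,2)
  grid max=3 at (0,2)
Step 3: ant0:(0,3)->W->(0,2) | ant1:(0,2)->E->(0,3)
  grid max=4 at (0,2)
Step 4: ant0:(0,2)->E->(0,3) | ant1:(0,3)->W->(0,2)
  grid max=5 at (0,2)

(0,3) (0,2)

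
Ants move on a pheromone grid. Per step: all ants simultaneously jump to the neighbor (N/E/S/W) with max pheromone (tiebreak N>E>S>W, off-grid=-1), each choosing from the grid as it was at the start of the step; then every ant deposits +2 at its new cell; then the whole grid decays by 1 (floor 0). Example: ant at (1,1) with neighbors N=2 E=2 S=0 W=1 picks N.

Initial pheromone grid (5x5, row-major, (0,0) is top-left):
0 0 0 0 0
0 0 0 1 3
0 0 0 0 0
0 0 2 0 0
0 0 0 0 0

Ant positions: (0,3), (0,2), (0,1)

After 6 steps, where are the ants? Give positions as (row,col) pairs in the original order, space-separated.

Step 1: ant0:(0,3)->S->(1,3) | ant1:(0,2)->E->(0,3) | ant2:(0,1)->E->(0,2)
  grid max=2 at (1,3)
Step 2: ant0:(1,3)->E->(1,4) | ant1:(0,3)->S->(1,3) | ant2:(0,2)->E->(0,3)
  grid max=3 at (1,3)
Step 3: ant0:(1,4)->W->(1,3) | ant1:(1,3)->E->(1,4) | ant2:(0,3)->S->(1,3)
  grid max=6 at (1,3)
Step 4: ant0:(1,3)->E->(1,4) | ant1:(1,4)->W->(1,3) | ant2:(1,3)->E->(1,4)
  grid max=7 at (1,3)
Step 5: ant0:(1,4)->W->(1,3) | ant1:(1,3)->E->(1,4) | ant2:(1,4)->W->(1,3)
  grid max=10 at (1,3)
Step 6: ant0:(1,3)->E->(1,4) | ant1:(1,4)->W->(1,3) | ant2:(1,3)->E->(1,4)
  grid max=11 at (1,3)

(1,4) (1,3) (1,4)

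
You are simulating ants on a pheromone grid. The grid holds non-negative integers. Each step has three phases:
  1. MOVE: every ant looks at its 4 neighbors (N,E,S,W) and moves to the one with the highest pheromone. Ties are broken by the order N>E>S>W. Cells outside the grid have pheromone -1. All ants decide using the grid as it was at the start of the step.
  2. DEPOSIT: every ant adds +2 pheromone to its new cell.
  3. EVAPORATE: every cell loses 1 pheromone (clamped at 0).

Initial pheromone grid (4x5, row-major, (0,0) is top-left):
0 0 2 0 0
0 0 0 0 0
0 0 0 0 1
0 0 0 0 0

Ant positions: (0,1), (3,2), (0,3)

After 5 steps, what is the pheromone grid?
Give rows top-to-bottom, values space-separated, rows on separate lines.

After step 1: ants at (0,2),(2,2),(0,2)
  0 0 5 0 0
  0 0 0 0 0
  0 0 1 0 0
  0 0 0 0 0
After step 2: ants at (0,3),(1,2),(0,3)
  0 0 4 3 0
  0 0 1 0 0
  0 0 0 0 0
  0 0 0 0 0
After step 3: ants at (0,2),(0,2),(0,2)
  0 0 9 2 0
  0 0 0 0 0
  0 0 0 0 0
  0 0 0 0 0
After step 4: ants at (0,3),(0,3),(0,3)
  0 0 8 7 0
  0 0 0 0 0
  0 0 0 0 0
  0 0 0 0 0
After step 5: ants at (0,2),(0,2),(0,2)
  0 0 13 6 0
  0 0 0 0 0
  0 0 0 0 0
  0 0 0 0 0

0 0 13 6 0
0 0 0 0 0
0 0 0 0 0
0 0 0 0 0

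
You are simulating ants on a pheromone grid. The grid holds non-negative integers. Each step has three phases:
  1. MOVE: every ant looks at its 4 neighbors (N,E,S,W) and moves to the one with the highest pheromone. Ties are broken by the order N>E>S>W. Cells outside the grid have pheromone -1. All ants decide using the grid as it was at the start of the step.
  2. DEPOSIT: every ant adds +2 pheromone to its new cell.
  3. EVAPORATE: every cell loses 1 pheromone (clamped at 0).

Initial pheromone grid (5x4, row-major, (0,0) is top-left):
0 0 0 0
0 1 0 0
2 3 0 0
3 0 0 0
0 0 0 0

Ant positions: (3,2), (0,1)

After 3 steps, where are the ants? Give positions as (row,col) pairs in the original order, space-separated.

Step 1: ant0:(3,2)->N->(2,2) | ant1:(0,1)->S->(1,1)
  grid max=2 at (1,1)
Step 2: ant0:(2,2)->W->(2,1) | ant1:(1,1)->S->(2,1)
  grid max=5 at (2,1)
Step 3: ant0:(2,1)->N->(1,1) | ant1:(2,1)->N->(1,1)
  grid max=4 at (1,1)

(1,1) (1,1)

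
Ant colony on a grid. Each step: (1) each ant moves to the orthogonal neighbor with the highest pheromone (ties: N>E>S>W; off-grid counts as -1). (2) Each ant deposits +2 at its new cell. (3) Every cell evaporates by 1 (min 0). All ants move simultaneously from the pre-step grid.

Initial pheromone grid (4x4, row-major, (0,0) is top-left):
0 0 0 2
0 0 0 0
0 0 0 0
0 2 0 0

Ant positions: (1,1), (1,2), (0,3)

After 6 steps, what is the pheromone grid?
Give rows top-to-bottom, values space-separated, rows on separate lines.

After step 1: ants at (0,1),(0,2),(1,3)
  0 1 1 1
  0 0 0 1
  0 0 0 0
  0 1 0 0
After step 2: ants at (0,2),(0,3),(0,3)
  0 0 2 4
  0 0 0 0
  0 0 0 0
  0 0 0 0
After step 3: ants at (0,3),(0,2),(0,2)
  0 0 5 5
  0 0 0 0
  0 0 0 0
  0 0 0 0
After step 4: ants at (0,2),(0,3),(0,3)
  0 0 6 8
  0 0 0 0
  0 0 0 0
  0 0 0 0
After step 5: ants at (0,3),(0,2),(0,2)
  0 0 9 9
  0 0 0 0
  0 0 0 0
  0 0 0 0
After step 6: ants at (0,2),(0,3),(0,3)
  0 0 10 12
  0 0 0 0
  0 0 0 0
  0 0 0 0

0 0 10 12
0 0 0 0
0 0 0 0
0 0 0 0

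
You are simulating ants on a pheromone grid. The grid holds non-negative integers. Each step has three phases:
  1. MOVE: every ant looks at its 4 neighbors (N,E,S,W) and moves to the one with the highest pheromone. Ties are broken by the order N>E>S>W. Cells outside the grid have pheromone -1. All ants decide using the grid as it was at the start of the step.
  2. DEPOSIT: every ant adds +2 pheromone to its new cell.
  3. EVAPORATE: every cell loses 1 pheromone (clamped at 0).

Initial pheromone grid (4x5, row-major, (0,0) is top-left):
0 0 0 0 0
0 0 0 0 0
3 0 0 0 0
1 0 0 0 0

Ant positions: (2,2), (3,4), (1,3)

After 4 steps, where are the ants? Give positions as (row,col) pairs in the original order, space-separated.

Step 1: ant0:(2,2)->N->(1,2) | ant1:(3,4)->N->(2,4) | ant2:(1,3)->N->(0,3)
  grid max=2 at (2,0)
Step 2: ant0:(1,2)->N->(0,2) | ant1:(2,4)->N->(1,4) | ant2:(0,3)->E->(0,4)
  grid max=1 at (0,2)
Step 3: ant0:(0,2)->E->(0,3) | ant1:(1,4)->N->(0,4) | ant2:(0,4)->S->(1,4)
  grid max=2 at (0,4)
Step 4: ant0:(0,3)->E->(0,4) | ant1:(0,4)->S->(1,4) | ant2:(1,4)->N->(0,4)
  grid max=5 at (0,4)

(0,4) (1,4) (0,4)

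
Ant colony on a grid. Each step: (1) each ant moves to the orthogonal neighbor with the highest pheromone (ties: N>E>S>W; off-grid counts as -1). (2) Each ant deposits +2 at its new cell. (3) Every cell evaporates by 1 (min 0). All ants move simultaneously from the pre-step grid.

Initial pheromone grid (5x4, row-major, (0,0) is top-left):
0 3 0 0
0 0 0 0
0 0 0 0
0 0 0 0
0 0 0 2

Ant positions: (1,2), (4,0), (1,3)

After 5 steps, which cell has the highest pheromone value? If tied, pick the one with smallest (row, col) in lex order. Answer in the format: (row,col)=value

Answer: (0,1)=8

Derivation:
Step 1: ant0:(1,2)->N->(0,2) | ant1:(4,0)->N->(3,0) | ant2:(1,3)->N->(0,3)
  grid max=2 at (0,1)
Step 2: ant0:(0,2)->W->(0,1) | ant1:(3,0)->N->(2,0) | ant2:(0,3)->W->(0,2)
  grid max=3 at (0,1)
Step 3: ant0:(0,1)->E->(0,2) | ant1:(2,0)->N->(1,0) | ant2:(0,2)->W->(0,1)
  grid max=4 at (0,1)
Step 4: ant0:(0,2)->W->(0,1) | ant1:(1,0)->N->(0,0) | ant2:(0,1)->E->(0,2)
  grid max=5 at (0,1)
Step 5: ant0:(0,1)->E->(0,2) | ant1:(0,0)->E->(0,1) | ant2:(0,2)->W->(0,1)
  grid max=8 at (0,1)
Final grid:
  0 8 5 0
  0 0 0 0
  0 0 0 0
  0 0 0 0
  0 0 0 0
Max pheromone 8 at (0,1)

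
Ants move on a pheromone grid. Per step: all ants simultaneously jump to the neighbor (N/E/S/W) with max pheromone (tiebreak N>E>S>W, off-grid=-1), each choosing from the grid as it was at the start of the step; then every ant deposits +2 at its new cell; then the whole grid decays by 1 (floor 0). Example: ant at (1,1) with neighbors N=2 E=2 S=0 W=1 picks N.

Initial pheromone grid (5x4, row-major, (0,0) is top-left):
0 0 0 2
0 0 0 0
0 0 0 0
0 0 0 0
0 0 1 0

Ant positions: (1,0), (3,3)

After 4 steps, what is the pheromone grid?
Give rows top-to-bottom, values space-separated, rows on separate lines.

After step 1: ants at (0,0),(2,3)
  1 0 0 1
  0 0 0 0
  0 0 0 1
  0 0 0 0
  0 0 0 0
After step 2: ants at (0,1),(1,3)
  0 1 0 0
  0 0 0 1
  0 0 0 0
  0 0 0 0
  0 0 0 0
After step 3: ants at (0,2),(0,3)
  0 0 1 1
  0 0 0 0
  0 0 0 0
  0 0 0 0
  0 0 0 0
After step 4: ants at (0,3),(0,2)
  0 0 2 2
  0 0 0 0
  0 0 0 0
  0 0 0 0
  0 0 0 0

0 0 2 2
0 0 0 0
0 0 0 0
0 0 0 0
0 0 0 0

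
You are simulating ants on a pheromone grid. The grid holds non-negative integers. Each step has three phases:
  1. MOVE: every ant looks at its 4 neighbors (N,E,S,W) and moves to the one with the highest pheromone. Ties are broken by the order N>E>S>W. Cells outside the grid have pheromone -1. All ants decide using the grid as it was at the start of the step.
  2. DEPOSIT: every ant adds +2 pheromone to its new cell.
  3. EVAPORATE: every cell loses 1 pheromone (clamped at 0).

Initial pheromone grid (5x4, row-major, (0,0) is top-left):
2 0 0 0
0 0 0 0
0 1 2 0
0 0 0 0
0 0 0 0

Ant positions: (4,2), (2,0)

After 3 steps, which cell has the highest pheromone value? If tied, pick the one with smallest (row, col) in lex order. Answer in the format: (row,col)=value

Step 1: ant0:(4,2)->N->(3,2) | ant1:(2,0)->E->(2,1)
  grid max=2 at (2,1)
Step 2: ant0:(3,2)->N->(2,2) | ant1:(2,1)->E->(2,2)
  grid max=4 at (2,2)
Step 3: ant0:(2,2)->W->(2,1) | ant1:(2,2)->W->(2,1)
  grid max=4 at (2,1)
Final grid:
  0 0 0 0
  0 0 0 0
  0 4 3 0
  0 0 0 0
  0 0 0 0
Max pheromone 4 at (2,1)

Answer: (2,1)=4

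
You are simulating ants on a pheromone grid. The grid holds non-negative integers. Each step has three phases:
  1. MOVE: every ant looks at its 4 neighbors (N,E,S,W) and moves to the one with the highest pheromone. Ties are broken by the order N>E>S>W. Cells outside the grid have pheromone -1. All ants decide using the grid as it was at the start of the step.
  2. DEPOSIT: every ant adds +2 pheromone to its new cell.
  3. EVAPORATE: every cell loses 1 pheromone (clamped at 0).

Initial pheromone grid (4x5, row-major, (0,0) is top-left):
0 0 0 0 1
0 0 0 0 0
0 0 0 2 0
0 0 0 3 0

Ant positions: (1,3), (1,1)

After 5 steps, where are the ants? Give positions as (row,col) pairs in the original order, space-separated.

Step 1: ant0:(1,3)->S->(2,3) | ant1:(1,1)->N->(0,1)
  grid max=3 at (2,3)
Step 2: ant0:(2,3)->S->(3,3) | ant1:(0,1)->E->(0,2)
  grid max=3 at (3,3)
Step 3: ant0:(3,3)->N->(2,3) | ant1:(0,2)->E->(0,3)
  grid max=3 at (2,3)
Step 4: ant0:(2,3)->S->(3,3) | ant1:(0,3)->E->(0,4)
  grid max=3 at (3,3)
Step 5: ant0:(3,3)->N->(2,3) | ant1:(0,4)->S->(1,4)
  grid max=3 at (2,3)

(2,3) (1,4)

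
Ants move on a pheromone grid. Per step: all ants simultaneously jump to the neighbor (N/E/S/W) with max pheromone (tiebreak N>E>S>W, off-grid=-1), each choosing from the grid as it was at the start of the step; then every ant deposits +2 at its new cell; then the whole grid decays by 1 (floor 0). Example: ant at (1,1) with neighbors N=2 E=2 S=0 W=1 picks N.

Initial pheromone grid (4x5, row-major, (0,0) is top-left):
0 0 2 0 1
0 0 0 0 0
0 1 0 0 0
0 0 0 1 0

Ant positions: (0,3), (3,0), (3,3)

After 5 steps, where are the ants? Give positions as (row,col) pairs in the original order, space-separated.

Step 1: ant0:(0,3)->W->(0,2) | ant1:(3,0)->N->(2,0) | ant2:(3,3)->N->(2,3)
  grid max=3 at (0,2)
Step 2: ant0:(0,2)->E->(0,3) | ant1:(2,0)->N->(1,0) | ant2:(2,3)->N->(1,3)
  grid max=2 at (0,2)
Step 3: ant0:(0,3)->W->(0,2) | ant1:(1,0)->N->(0,0) | ant2:(1,3)->N->(0,3)
  grid max=3 at (0,2)
Step 4: ant0:(0,2)->E->(0,3) | ant1:(0,0)->E->(0,1) | ant2:(0,3)->W->(0,2)
  grid max=4 at (0,2)
Step 5: ant0:(0,3)->W->(0,2) | ant1:(0,1)->E->(0,2) | ant2:(0,2)->E->(0,3)
  grid max=7 at (0,2)

(0,2) (0,2) (0,3)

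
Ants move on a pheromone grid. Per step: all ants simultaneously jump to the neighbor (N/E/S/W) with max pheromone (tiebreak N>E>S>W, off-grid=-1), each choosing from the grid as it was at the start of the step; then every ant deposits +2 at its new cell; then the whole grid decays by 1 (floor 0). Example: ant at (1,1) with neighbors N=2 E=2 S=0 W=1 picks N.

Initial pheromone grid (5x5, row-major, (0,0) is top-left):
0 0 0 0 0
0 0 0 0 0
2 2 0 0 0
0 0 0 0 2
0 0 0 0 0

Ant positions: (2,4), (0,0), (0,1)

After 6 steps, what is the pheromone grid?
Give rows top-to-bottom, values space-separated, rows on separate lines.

After step 1: ants at (3,4),(0,1),(0,2)
  0 1 1 0 0
  0 0 0 0 0
  1 1 0 0 0
  0 0 0 0 3
  0 0 0 0 0
After step 2: ants at (2,4),(0,2),(0,1)
  0 2 2 0 0
  0 0 0 0 0
  0 0 0 0 1
  0 0 0 0 2
  0 0 0 0 0
After step 3: ants at (3,4),(0,1),(0,2)
  0 3 3 0 0
  0 0 0 0 0
  0 0 0 0 0
  0 0 0 0 3
  0 0 0 0 0
After step 4: ants at (2,4),(0,2),(0,1)
  0 4 4 0 0
  0 0 0 0 0
  0 0 0 0 1
  0 0 0 0 2
  0 0 0 0 0
After step 5: ants at (3,4),(0,1),(0,2)
  0 5 5 0 0
  0 0 0 0 0
  0 0 0 0 0
  0 0 0 0 3
  0 0 0 0 0
After step 6: ants at (2,4),(0,2),(0,1)
  0 6 6 0 0
  0 0 0 0 0
  0 0 0 0 1
  0 0 0 0 2
  0 0 0 0 0

0 6 6 0 0
0 0 0 0 0
0 0 0 0 1
0 0 0 0 2
0 0 0 0 0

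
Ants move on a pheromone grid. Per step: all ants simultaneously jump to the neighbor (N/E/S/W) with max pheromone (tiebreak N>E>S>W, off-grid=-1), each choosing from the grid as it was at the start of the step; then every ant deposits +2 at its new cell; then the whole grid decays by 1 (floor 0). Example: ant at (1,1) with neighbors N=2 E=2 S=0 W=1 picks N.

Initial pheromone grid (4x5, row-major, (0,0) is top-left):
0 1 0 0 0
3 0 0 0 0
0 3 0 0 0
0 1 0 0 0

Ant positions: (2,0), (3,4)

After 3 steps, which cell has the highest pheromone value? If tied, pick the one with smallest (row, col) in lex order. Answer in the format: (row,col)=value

Answer: (1,0)=4

Derivation:
Step 1: ant0:(2,0)->N->(1,0) | ant1:(3,4)->N->(2,4)
  grid max=4 at (1,0)
Step 2: ant0:(1,0)->N->(0,0) | ant1:(2,4)->N->(1,4)
  grid max=3 at (1,0)
Step 3: ant0:(0,0)->S->(1,0) | ant1:(1,4)->N->(0,4)
  grid max=4 at (1,0)
Final grid:
  0 0 0 0 1
  4 0 0 0 0
  0 0 0 0 0
  0 0 0 0 0
Max pheromone 4 at (1,0)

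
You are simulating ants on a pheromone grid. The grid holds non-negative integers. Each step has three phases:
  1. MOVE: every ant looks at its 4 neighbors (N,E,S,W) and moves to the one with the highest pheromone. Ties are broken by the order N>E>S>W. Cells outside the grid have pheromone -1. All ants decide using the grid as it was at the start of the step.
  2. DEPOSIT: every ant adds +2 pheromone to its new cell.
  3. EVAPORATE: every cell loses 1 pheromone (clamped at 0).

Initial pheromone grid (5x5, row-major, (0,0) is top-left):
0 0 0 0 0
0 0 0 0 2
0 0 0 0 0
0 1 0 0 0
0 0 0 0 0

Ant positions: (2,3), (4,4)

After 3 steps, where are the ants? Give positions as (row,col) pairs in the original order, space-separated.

Step 1: ant0:(2,3)->N->(1,3) | ant1:(4,4)->N->(3,4)
  grid max=1 at (1,3)
Step 2: ant0:(1,3)->E->(1,4) | ant1:(3,4)->N->(2,4)
  grid max=2 at (1,4)
Step 3: ant0:(1,4)->S->(2,4) | ant1:(2,4)->N->(1,4)
  grid max=3 at (1,4)

(2,4) (1,4)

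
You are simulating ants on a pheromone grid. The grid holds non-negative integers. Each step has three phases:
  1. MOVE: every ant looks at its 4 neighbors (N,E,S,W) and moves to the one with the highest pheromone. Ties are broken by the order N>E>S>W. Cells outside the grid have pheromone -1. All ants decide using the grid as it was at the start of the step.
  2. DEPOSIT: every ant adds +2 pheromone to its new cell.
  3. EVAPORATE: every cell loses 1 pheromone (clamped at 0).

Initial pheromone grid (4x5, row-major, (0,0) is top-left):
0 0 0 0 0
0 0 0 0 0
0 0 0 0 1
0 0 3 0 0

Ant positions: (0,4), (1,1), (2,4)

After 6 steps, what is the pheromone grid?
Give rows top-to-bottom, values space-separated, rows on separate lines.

After step 1: ants at (1,4),(0,1),(1,4)
  0 1 0 0 0
  0 0 0 0 3
  0 0 0 0 0
  0 0 2 0 0
After step 2: ants at (0,4),(0,2),(0,4)
  0 0 1 0 3
  0 0 0 0 2
  0 0 0 0 0
  0 0 1 0 0
After step 3: ants at (1,4),(0,3),(1,4)
  0 0 0 1 2
  0 0 0 0 5
  0 0 0 0 0
  0 0 0 0 0
After step 4: ants at (0,4),(0,4),(0,4)
  0 0 0 0 7
  0 0 0 0 4
  0 0 0 0 0
  0 0 0 0 0
After step 5: ants at (1,4),(1,4),(1,4)
  0 0 0 0 6
  0 0 0 0 9
  0 0 0 0 0
  0 0 0 0 0
After step 6: ants at (0,4),(0,4),(0,4)
  0 0 0 0 11
  0 0 0 0 8
  0 0 0 0 0
  0 0 0 0 0

0 0 0 0 11
0 0 0 0 8
0 0 0 0 0
0 0 0 0 0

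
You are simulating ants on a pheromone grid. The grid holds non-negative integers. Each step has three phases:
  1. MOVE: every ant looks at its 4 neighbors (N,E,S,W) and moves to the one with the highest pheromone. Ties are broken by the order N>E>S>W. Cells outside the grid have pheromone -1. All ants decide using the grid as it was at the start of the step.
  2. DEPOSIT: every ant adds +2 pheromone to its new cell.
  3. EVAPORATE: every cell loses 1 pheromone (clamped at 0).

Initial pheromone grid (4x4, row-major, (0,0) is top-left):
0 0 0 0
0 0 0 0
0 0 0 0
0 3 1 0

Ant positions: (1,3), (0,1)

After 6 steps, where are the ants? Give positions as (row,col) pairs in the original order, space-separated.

Step 1: ant0:(1,3)->N->(0,3) | ant1:(0,1)->E->(0,2)
  grid max=2 at (3,1)
Step 2: ant0:(0,3)->W->(0,2) | ant1:(0,2)->E->(0,3)
  grid max=2 at (0,2)
Step 3: ant0:(0,2)->E->(0,3) | ant1:(0,3)->W->(0,2)
  grid max=3 at (0,2)
Step 4: ant0:(0,3)->W->(0,2) | ant1:(0,2)->E->(0,3)
  grid max=4 at (0,2)
Step 5: ant0:(0,2)->E->(0,3) | ant1:(0,3)->W->(0,2)
  grid max=5 at (0,2)
Step 6: ant0:(0,3)->W->(0,2) | ant1:(0,2)->E->(0,3)
  grid max=6 at (0,2)

(0,2) (0,3)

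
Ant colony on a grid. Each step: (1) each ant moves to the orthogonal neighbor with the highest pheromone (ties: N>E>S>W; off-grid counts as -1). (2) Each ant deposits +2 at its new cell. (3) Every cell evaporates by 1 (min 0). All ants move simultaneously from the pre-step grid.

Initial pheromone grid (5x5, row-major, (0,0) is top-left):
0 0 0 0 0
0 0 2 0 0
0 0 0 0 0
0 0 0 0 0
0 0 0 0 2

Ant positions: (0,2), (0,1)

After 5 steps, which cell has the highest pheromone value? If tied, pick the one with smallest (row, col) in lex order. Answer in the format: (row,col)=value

Step 1: ant0:(0,2)->S->(1,2) | ant1:(0,1)->E->(0,2)
  grid max=3 at (1,2)
Step 2: ant0:(1,2)->N->(0,2) | ant1:(0,2)->S->(1,2)
  grid max=4 at (1,2)
Step 3: ant0:(0,2)->S->(1,2) | ant1:(1,2)->N->(0,2)
  grid max=5 at (1,2)
Step 4: ant0:(1,2)->N->(0,2) | ant1:(0,2)->S->(1,2)
  grid max=6 at (1,2)
Step 5: ant0:(0,2)->S->(1,2) | ant1:(1,2)->N->(0,2)
  grid max=7 at (1,2)
Final grid:
  0 0 5 0 0
  0 0 7 0 0
  0 0 0 0 0
  0 0 0 0 0
  0 0 0 0 0
Max pheromone 7 at (1,2)

Answer: (1,2)=7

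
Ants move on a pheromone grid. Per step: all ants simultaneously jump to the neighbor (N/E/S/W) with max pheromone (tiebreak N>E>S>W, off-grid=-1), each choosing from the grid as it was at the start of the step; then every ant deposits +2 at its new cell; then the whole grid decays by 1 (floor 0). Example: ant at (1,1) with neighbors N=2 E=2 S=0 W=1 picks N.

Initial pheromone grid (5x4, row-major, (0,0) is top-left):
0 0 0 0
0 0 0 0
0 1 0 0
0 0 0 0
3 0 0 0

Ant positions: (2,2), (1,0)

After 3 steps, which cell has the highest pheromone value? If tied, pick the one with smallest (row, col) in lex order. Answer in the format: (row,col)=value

Step 1: ant0:(2,2)->W->(2,1) | ant1:(1,0)->N->(0,0)
  grid max=2 at (2,1)
Step 2: ant0:(2,1)->N->(1,1) | ant1:(0,0)->E->(0,1)
  grid max=1 at (0,1)
Step 3: ant0:(1,1)->N->(0,1) | ant1:(0,1)->S->(1,1)
  grid max=2 at (0,1)
Final grid:
  0 2 0 0
  0 2 0 0
  0 0 0 0
  0 0 0 0
  0 0 0 0
Max pheromone 2 at (0,1)

Answer: (0,1)=2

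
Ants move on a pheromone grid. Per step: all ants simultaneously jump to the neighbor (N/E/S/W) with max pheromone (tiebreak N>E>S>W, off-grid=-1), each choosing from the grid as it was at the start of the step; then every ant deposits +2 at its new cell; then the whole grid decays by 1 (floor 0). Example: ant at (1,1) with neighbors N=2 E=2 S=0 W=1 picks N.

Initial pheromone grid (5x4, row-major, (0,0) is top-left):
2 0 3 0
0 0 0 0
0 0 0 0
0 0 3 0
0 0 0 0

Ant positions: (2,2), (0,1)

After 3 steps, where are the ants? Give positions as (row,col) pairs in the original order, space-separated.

Step 1: ant0:(2,2)->S->(3,2) | ant1:(0,1)->E->(0,2)
  grid max=4 at (0,2)
Step 2: ant0:(3,2)->N->(2,2) | ant1:(0,2)->E->(0,3)
  grid max=3 at (0,2)
Step 3: ant0:(2,2)->S->(3,2) | ant1:(0,3)->W->(0,2)
  grid max=4 at (0,2)

(3,2) (0,2)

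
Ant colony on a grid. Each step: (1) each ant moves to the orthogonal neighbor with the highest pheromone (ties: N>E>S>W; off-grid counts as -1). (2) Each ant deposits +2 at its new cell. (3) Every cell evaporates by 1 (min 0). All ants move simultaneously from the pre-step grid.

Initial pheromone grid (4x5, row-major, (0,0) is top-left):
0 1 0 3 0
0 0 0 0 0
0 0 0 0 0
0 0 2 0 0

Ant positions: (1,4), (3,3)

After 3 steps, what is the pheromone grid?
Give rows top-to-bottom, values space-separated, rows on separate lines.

After step 1: ants at (0,4),(3,2)
  0 0 0 2 1
  0 0 0 0 0
  0 0 0 0 0
  0 0 3 0 0
After step 2: ants at (0,3),(2,2)
  0 0 0 3 0
  0 0 0 0 0
  0 0 1 0 0
  0 0 2 0 0
After step 3: ants at (0,4),(3,2)
  0 0 0 2 1
  0 0 0 0 0
  0 0 0 0 0
  0 0 3 0 0

0 0 0 2 1
0 0 0 0 0
0 0 0 0 0
0 0 3 0 0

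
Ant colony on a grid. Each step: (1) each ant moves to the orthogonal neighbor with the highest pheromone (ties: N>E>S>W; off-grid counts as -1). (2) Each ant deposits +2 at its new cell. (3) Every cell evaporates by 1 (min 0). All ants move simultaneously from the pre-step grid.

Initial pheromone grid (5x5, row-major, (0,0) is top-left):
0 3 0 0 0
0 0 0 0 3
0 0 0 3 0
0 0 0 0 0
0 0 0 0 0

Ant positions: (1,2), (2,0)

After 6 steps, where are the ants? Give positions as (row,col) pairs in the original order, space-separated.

Step 1: ant0:(1,2)->N->(0,2) | ant1:(2,0)->N->(1,0)
  grid max=2 at (0,1)
Step 2: ant0:(0,2)->W->(0,1) | ant1:(1,0)->N->(0,0)
  grid max=3 at (0,1)
Step 3: ant0:(0,1)->W->(0,0) | ant1:(0,0)->E->(0,1)
  grid max=4 at (0,1)
Step 4: ant0:(0,0)->E->(0,1) | ant1:(0,1)->W->(0,0)
  grid max=5 at (0,1)
Step 5: ant0:(0,1)->W->(0,0) | ant1:(0,0)->E->(0,1)
  grid max=6 at (0,1)
Step 6: ant0:(0,0)->E->(0,1) | ant1:(0,1)->W->(0,0)
  grid max=7 at (0,1)

(0,1) (0,0)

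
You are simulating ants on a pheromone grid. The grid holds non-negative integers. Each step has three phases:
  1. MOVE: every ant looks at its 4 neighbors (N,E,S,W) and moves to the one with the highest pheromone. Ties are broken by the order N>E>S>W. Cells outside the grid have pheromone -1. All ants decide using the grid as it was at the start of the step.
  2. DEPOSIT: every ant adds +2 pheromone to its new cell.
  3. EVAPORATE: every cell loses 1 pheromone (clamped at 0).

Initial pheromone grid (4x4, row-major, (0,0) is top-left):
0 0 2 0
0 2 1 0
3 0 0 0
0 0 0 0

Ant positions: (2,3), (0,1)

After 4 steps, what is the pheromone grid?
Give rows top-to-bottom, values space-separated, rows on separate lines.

After step 1: ants at (1,3),(0,2)
  0 0 3 0
  0 1 0 1
  2 0 0 0
  0 0 0 0
After step 2: ants at (0,3),(0,3)
  0 0 2 3
  0 0 0 0
  1 0 0 0
  0 0 0 0
After step 3: ants at (0,2),(0,2)
  0 0 5 2
  0 0 0 0
  0 0 0 0
  0 0 0 0
After step 4: ants at (0,3),(0,3)
  0 0 4 5
  0 0 0 0
  0 0 0 0
  0 0 0 0

0 0 4 5
0 0 0 0
0 0 0 0
0 0 0 0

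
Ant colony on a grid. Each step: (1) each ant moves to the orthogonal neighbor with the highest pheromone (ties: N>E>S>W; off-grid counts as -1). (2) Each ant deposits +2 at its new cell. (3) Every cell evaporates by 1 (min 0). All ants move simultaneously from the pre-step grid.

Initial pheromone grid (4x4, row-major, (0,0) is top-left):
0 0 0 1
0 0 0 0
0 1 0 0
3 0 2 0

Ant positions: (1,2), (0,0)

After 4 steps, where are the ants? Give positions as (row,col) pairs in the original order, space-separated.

Step 1: ant0:(1,2)->N->(0,2) | ant1:(0,0)->E->(0,1)
  grid max=2 at (3,0)
Step 2: ant0:(0,2)->W->(0,1) | ant1:(0,1)->E->(0,2)
  grid max=2 at (0,1)
Step 3: ant0:(0,1)->E->(0,2) | ant1:(0,2)->W->(0,1)
  grid max=3 at (0,1)
Step 4: ant0:(0,2)->W->(0,1) | ant1:(0,1)->E->(0,2)
  grid max=4 at (0,1)

(0,1) (0,2)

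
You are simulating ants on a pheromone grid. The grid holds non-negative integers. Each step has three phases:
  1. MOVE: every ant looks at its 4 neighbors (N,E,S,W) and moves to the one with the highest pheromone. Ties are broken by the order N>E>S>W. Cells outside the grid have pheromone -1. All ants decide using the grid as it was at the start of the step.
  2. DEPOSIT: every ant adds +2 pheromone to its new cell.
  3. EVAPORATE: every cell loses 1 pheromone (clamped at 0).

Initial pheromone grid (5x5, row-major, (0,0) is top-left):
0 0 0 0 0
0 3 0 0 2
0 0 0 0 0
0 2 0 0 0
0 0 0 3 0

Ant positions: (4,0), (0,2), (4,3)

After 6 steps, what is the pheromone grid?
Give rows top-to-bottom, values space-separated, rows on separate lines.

After step 1: ants at (3,0),(0,3),(3,3)
  0 0 0 1 0
  0 2 0 0 1
  0 0 0 0 0
  1 1 0 1 0
  0 0 0 2 0
After step 2: ants at (3,1),(0,4),(4,3)
  0 0 0 0 1
  0 1 0 0 0
  0 0 0 0 0
  0 2 0 0 0
  0 0 0 3 0
After step 3: ants at (2,1),(1,4),(3,3)
  0 0 0 0 0
  0 0 0 0 1
  0 1 0 0 0
  0 1 0 1 0
  0 0 0 2 0
After step 4: ants at (3,1),(0,4),(4,3)
  0 0 0 0 1
  0 0 0 0 0
  0 0 0 0 0
  0 2 0 0 0
  0 0 0 3 0
After step 5: ants at (2,1),(1,4),(3,3)
  0 0 0 0 0
  0 0 0 0 1
  0 1 0 0 0
  0 1 0 1 0
  0 0 0 2 0
After step 6: ants at (3,1),(0,4),(4,3)
  0 0 0 0 1
  0 0 0 0 0
  0 0 0 0 0
  0 2 0 0 0
  0 0 0 3 0

0 0 0 0 1
0 0 0 0 0
0 0 0 0 0
0 2 0 0 0
0 0 0 3 0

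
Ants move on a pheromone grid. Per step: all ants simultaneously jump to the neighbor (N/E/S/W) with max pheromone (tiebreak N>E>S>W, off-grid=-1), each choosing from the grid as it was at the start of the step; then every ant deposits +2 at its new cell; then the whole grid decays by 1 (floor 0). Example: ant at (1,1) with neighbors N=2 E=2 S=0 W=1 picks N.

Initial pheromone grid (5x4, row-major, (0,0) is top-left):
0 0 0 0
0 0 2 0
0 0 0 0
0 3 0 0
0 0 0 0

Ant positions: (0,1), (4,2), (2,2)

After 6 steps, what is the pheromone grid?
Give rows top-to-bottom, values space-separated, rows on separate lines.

After step 1: ants at (0,2),(3,2),(1,2)
  0 0 1 0
  0 0 3 0
  0 0 0 0
  0 2 1 0
  0 0 0 0
After step 2: ants at (1,2),(3,1),(0,2)
  0 0 2 0
  0 0 4 0
  0 0 0 0
  0 3 0 0
  0 0 0 0
After step 3: ants at (0,2),(2,1),(1,2)
  0 0 3 0
  0 0 5 0
  0 1 0 0
  0 2 0 0
  0 0 0 0
After step 4: ants at (1,2),(3,1),(0,2)
  0 0 4 0
  0 0 6 0
  0 0 0 0
  0 3 0 0
  0 0 0 0
After step 5: ants at (0,2),(2,1),(1,2)
  0 0 5 0
  0 0 7 0
  0 1 0 0
  0 2 0 0
  0 0 0 0
After step 6: ants at (1,2),(3,1),(0,2)
  0 0 6 0
  0 0 8 0
  0 0 0 0
  0 3 0 0
  0 0 0 0

0 0 6 0
0 0 8 0
0 0 0 0
0 3 0 0
0 0 0 0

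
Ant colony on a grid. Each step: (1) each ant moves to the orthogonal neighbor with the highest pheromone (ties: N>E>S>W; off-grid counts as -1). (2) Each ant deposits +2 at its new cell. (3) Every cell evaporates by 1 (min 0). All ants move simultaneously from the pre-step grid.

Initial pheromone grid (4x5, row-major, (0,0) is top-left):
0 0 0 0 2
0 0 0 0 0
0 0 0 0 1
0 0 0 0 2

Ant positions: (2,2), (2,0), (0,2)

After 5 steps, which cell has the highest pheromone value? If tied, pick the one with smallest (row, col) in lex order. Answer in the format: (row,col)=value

Answer: (0,4)=3

Derivation:
Step 1: ant0:(2,2)->N->(1,2) | ant1:(2,0)->N->(1,0) | ant2:(0,2)->E->(0,3)
  grid max=1 at (0,3)
Step 2: ant0:(1,2)->N->(0,2) | ant1:(1,0)->N->(0,0) | ant2:(0,3)->E->(0,4)
  grid max=2 at (0,4)
Step 3: ant0:(0,2)->E->(0,3) | ant1:(0,0)->E->(0,1) | ant2:(0,4)->S->(1,4)
  grid max=1 at (0,1)
Step 4: ant0:(0,3)->E->(0,4) | ant1:(0,1)->E->(0,2) | ant2:(1,4)->N->(0,4)
  grid max=4 at (0,4)
Step 5: ant0:(0,4)->S->(1,4) | ant1:(0,2)->E->(0,3) | ant2:(0,4)->S->(1,4)
  grid max=3 at (0,4)
Final grid:
  0 0 0 1 3
  0 0 0 0 3
  0 0 0 0 0
  0 0 0 0 0
Max pheromone 3 at (0,4)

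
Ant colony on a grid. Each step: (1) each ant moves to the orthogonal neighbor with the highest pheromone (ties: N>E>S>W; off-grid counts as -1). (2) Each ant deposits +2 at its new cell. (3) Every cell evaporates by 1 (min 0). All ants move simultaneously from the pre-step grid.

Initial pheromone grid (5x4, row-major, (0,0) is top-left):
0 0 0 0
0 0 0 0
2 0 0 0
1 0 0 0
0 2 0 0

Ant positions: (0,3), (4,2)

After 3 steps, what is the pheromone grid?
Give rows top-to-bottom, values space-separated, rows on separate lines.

After step 1: ants at (1,3),(4,1)
  0 0 0 0
  0 0 0 1
  1 0 0 0
  0 0 0 0
  0 3 0 0
After step 2: ants at (0,3),(3,1)
  0 0 0 1
  0 0 0 0
  0 0 0 0
  0 1 0 0
  0 2 0 0
After step 3: ants at (1,3),(4,1)
  0 0 0 0
  0 0 0 1
  0 0 0 0
  0 0 0 0
  0 3 0 0

0 0 0 0
0 0 0 1
0 0 0 0
0 0 0 0
0 3 0 0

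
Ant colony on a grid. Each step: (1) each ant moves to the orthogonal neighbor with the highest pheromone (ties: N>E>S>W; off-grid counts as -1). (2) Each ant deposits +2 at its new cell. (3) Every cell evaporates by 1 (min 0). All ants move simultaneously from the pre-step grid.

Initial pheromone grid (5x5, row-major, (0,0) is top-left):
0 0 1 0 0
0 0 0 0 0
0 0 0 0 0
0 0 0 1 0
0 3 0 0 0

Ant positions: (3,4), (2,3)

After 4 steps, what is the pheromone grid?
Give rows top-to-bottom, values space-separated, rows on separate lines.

After step 1: ants at (3,3),(3,3)
  0 0 0 0 0
  0 0 0 0 0
  0 0 0 0 0
  0 0 0 4 0
  0 2 0 0 0
After step 2: ants at (2,3),(2,3)
  0 0 0 0 0
  0 0 0 0 0
  0 0 0 3 0
  0 0 0 3 0
  0 1 0 0 0
After step 3: ants at (3,3),(3,3)
  0 0 0 0 0
  0 0 0 0 0
  0 0 0 2 0
  0 0 0 6 0
  0 0 0 0 0
After step 4: ants at (2,3),(2,3)
  0 0 0 0 0
  0 0 0 0 0
  0 0 0 5 0
  0 0 0 5 0
  0 0 0 0 0

0 0 0 0 0
0 0 0 0 0
0 0 0 5 0
0 0 0 5 0
0 0 0 0 0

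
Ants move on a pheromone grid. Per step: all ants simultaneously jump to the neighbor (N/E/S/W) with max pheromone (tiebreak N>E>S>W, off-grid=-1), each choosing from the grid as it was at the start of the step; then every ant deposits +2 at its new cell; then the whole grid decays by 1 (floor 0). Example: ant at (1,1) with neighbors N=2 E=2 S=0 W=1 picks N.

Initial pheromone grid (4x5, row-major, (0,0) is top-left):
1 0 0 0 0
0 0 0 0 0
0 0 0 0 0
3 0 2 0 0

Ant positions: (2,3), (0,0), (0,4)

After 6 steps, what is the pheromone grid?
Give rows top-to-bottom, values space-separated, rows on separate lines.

After step 1: ants at (1,3),(0,1),(1,4)
  0 1 0 0 0
  0 0 0 1 1
  0 0 0 0 0
  2 0 1 0 0
After step 2: ants at (1,4),(0,2),(1,3)
  0 0 1 0 0
  0 0 0 2 2
  0 0 0 0 0
  1 0 0 0 0
After step 3: ants at (1,3),(0,3),(1,4)
  0 0 0 1 0
  0 0 0 3 3
  0 0 0 0 0
  0 0 0 0 0
After step 4: ants at (1,4),(1,3),(1,3)
  0 0 0 0 0
  0 0 0 6 4
  0 0 0 0 0
  0 0 0 0 0
After step 5: ants at (1,3),(1,4),(1,4)
  0 0 0 0 0
  0 0 0 7 7
  0 0 0 0 0
  0 0 0 0 0
After step 6: ants at (1,4),(1,3),(1,3)
  0 0 0 0 0
  0 0 0 10 8
  0 0 0 0 0
  0 0 0 0 0

0 0 0 0 0
0 0 0 10 8
0 0 0 0 0
0 0 0 0 0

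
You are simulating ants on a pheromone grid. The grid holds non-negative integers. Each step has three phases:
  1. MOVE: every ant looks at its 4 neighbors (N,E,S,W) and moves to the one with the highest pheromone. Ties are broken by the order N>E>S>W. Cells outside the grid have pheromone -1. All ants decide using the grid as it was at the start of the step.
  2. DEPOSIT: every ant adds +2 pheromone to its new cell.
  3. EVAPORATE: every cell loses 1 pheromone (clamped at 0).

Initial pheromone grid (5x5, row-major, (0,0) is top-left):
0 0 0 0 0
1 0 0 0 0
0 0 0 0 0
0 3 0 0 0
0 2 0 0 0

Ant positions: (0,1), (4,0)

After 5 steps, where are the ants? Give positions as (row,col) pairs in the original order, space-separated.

Step 1: ant0:(0,1)->E->(0,2) | ant1:(4,0)->E->(4,1)
  grid max=3 at (4,1)
Step 2: ant0:(0,2)->E->(0,3) | ant1:(4,1)->N->(3,1)
  grid max=3 at (3,1)
Step 3: ant0:(0,3)->E->(0,4) | ant1:(3,1)->S->(4,1)
  grid max=3 at (4,1)
Step 4: ant0:(0,4)->S->(1,4) | ant1:(4,1)->N->(3,1)
  grid max=3 at (3,1)
Step 5: ant0:(1,4)->N->(0,4) | ant1:(3,1)->S->(4,1)
  grid max=3 at (4,1)

(0,4) (4,1)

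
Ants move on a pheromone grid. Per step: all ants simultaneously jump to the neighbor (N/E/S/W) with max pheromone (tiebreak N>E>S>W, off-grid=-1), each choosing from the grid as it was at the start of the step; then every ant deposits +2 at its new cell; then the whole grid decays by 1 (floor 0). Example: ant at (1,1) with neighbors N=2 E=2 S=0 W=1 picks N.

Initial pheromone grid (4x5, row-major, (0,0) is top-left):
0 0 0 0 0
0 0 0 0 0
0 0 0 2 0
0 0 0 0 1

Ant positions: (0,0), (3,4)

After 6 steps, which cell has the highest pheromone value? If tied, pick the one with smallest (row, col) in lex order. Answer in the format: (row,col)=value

Step 1: ant0:(0,0)->E->(0,1) | ant1:(3,4)->N->(2,4)
  grid max=1 at (0,1)
Step 2: ant0:(0,1)->E->(0,2) | ant1:(2,4)->W->(2,3)
  grid max=2 at (2,3)
Step 3: ant0:(0,2)->E->(0,3) | ant1:(2,3)->N->(1,3)
  grid max=1 at (0,3)
Step 4: ant0:(0,3)->S->(1,3) | ant1:(1,3)->N->(0,3)
  grid max=2 at (0,3)
Step 5: ant0:(1,3)->N->(0,3) | ant1:(0,3)->S->(1,3)
  grid max=3 at (0,3)
Step 6: ant0:(0,3)->S->(1,3) | ant1:(1,3)->N->(0,3)
  grid max=4 at (0,3)
Final grid:
  0 0 0 4 0
  0 0 0 4 0
  0 0 0 0 0
  0 0 0 0 0
Max pheromone 4 at (0,3)

Answer: (0,3)=4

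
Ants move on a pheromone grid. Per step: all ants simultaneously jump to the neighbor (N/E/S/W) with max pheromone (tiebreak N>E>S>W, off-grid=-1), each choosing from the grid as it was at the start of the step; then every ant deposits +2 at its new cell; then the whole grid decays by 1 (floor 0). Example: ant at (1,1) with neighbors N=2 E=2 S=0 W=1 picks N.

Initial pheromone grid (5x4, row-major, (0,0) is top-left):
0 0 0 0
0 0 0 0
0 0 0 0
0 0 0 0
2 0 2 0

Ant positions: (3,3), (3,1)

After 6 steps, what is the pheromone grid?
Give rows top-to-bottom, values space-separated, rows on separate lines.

After step 1: ants at (2,3),(2,1)
  0 0 0 0
  0 0 0 0
  0 1 0 1
  0 0 0 0
  1 0 1 0
After step 2: ants at (1,3),(1,1)
  0 0 0 0
  0 1 0 1
  0 0 0 0
  0 0 0 0
  0 0 0 0
After step 3: ants at (0,3),(0,1)
  0 1 0 1
  0 0 0 0
  0 0 0 0
  0 0 0 0
  0 0 0 0
After step 4: ants at (1,3),(0,2)
  0 0 1 0
  0 0 0 1
  0 0 0 0
  0 0 0 0
  0 0 0 0
After step 5: ants at (0,3),(0,3)
  0 0 0 3
  0 0 0 0
  0 0 0 0
  0 0 0 0
  0 0 0 0
After step 6: ants at (1,3),(1,3)
  0 0 0 2
  0 0 0 3
  0 0 0 0
  0 0 0 0
  0 0 0 0

0 0 0 2
0 0 0 3
0 0 0 0
0 0 0 0
0 0 0 0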